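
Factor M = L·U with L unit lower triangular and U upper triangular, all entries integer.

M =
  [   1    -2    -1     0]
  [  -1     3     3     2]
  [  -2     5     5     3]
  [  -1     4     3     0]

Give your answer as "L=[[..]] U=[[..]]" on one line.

  r1 -= -1·r0 → [0,1,2,2]
  r2 -= -2·r0 → [0,1,3,3]
  r3 -= -1·r0 → [0,2,2,0]
  r2 -= 1·r1 → [0,0,1,1]
  r3 -= 2·r1 → [0,0,-2,-4]
  r3 -= -2·r2 → [0,0,0,-2]

L=[[1,0,0,0],[-1,1,0,0],[-2,1,1,0],[-1,2,-2,1]] U=[[1,-2,-1,0],[0,1,2,2],[0,0,1,1],[0,0,0,-2]]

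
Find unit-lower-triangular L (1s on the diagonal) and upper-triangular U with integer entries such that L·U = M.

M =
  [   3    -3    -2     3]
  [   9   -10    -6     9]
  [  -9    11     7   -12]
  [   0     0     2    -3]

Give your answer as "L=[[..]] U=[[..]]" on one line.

L=[[1,0,0,0],[3,1,0,0],[-3,-2,1,0],[0,0,2,1]] U=[[3,-3,-2,3],[0,-1,0,0],[0,0,1,-3],[0,0,0,3]]

  r1 -= 3·r0 → [0,-1,0,0]
  r2 -= -3·r0 → [0,2,1,-3]
  r3 -= 0·r0 → [0,0,2,-3]
  r2 -= -2·r1 → [0,0,1,-3]
  r3 -= 0·r1 → [0,0,2,-3]
  r3 -= 2·r2 → [0,0,0,3]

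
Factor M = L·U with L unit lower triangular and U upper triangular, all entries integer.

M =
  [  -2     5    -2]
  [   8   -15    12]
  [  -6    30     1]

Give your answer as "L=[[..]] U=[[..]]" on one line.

  R1 -= -4·R0 → [0,5,4]
  R2 -= 3·R0 → [0,15,7]
  R2 -= 3·R1 → [0,0,-5]

L=[[1,0,0],[-4,1,0],[3,3,1]] U=[[-2,5,-2],[0,5,4],[0,0,-5]]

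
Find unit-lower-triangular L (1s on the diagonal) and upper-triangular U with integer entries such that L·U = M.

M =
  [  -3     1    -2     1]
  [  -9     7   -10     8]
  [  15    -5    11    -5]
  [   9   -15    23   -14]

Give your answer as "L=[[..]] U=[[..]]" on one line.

L=[[1,0,0,0],[3,1,0,0],[-5,0,1,0],[-3,-3,5,1]] U=[[-3,1,-2,1],[0,4,-4,5],[0,0,1,0],[0,0,0,4]]

  R1 -= 3·R0 → [0,4,-4,5]
  R2 -= -5·R0 → [0,0,1,0]
  R3 -= -3·R0 → [0,-12,17,-11]
  R2 -= 0·R1 → [0,0,1,0]
  R3 -= -3·R1 → [0,0,5,4]
  R3 -= 5·R2 → [0,0,0,4]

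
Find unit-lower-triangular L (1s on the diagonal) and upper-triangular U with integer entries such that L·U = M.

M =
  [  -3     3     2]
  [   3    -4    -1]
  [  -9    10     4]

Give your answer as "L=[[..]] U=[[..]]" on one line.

L=[[1,0,0],[-1,1,0],[3,-1,1]] U=[[-3,3,2],[0,-1,1],[0,0,-1]]

  r1 -= -1·r0 → [0,-1,1]
  r2 -= 3·r0 → [0,1,-2]
  r2 -= -1·r1 → [0,0,-1]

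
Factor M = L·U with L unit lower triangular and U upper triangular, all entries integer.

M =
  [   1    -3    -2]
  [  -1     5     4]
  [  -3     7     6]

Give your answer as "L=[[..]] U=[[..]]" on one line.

L=[[1,0,0],[-1,1,0],[-3,-1,1]] U=[[1,-3,-2],[0,2,2],[0,0,2]]

  r1 -= -1·r0 → [0,2,2]
  r2 -= -3·r0 → [0,-2,0]
  r2 -= -1·r1 → [0,0,2]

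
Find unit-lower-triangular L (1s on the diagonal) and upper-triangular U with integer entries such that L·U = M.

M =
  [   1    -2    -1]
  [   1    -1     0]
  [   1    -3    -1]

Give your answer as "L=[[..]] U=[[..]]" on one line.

L=[[1,0,0],[1,1,0],[1,-1,1]] U=[[1,-2,-1],[0,1,1],[0,0,1]]

  R1 -= 1·R0 → [0,1,1]
  R2 -= 1·R0 → [0,-1,0]
  R2 -= -1·R1 → [0,0,1]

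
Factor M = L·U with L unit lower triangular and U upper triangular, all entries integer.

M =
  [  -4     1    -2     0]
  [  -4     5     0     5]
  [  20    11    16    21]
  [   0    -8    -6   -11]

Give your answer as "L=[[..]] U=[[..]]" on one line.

L=[[1,0,0,0],[1,1,0,0],[-5,4,1,0],[0,-2,1,1]] U=[[-4,1,-2,0],[0,4,2,5],[0,0,-2,1],[0,0,0,-2]]

  R1 -= 1·R0 → [0,4,2,5]
  R2 -= -5·R0 → [0,16,6,21]
  R3 -= 0·R0 → [0,-8,-6,-11]
  R2 -= 4·R1 → [0,0,-2,1]
  R3 -= -2·R1 → [0,0,-2,-1]
  R3 -= 1·R2 → [0,0,0,-2]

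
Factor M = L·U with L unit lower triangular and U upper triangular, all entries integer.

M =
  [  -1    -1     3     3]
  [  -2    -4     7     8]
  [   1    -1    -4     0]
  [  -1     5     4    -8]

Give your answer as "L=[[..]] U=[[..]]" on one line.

  r1 -= 2·r0 → [0,-2,1,2]
  r2 -= -1·r0 → [0,-2,-1,3]
  r3 -= 1·r0 → [0,6,1,-11]
  r2 -= 1·r1 → [0,0,-2,1]
  r3 -= -3·r1 → [0,0,4,-5]
  r3 -= -2·r2 → [0,0,0,-3]

L=[[1,0,0,0],[2,1,0,0],[-1,1,1,0],[1,-3,-2,1]] U=[[-1,-1,3,3],[0,-2,1,2],[0,0,-2,1],[0,0,0,-3]]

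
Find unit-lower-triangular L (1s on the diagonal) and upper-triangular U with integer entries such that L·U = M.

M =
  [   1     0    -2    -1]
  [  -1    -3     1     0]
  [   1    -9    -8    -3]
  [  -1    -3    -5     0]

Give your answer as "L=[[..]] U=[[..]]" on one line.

  r1 -= -1·r0 → [0,-3,-1,-1]
  r2 -= 1·r0 → [0,-9,-6,-2]
  r3 -= -1·r0 → [0,-3,-7,-1]
  r2 -= 3·r1 → [0,0,-3,1]
  r3 -= 1·r1 → [0,0,-6,0]
  r3 -= 2·r2 → [0,0,0,-2]

L=[[1,0,0,0],[-1,1,0,0],[1,3,1,0],[-1,1,2,1]] U=[[1,0,-2,-1],[0,-3,-1,-1],[0,0,-3,1],[0,0,0,-2]]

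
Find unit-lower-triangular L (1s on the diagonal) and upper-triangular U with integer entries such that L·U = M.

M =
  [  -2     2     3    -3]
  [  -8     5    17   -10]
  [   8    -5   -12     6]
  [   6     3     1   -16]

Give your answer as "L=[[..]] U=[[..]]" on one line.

L=[[1,0,0,0],[4,1,0,0],[-4,-1,1,0],[-3,-3,5,1]] U=[[-2,2,3,-3],[0,-3,5,2],[0,0,5,-4],[0,0,0,1]]

  R1 -= 4·R0 → [0,-3,5,2]
  R2 -= -4·R0 → [0,3,0,-6]
  R3 -= -3·R0 → [0,9,10,-25]
  R2 -= -1·R1 → [0,0,5,-4]
  R3 -= -3·R1 → [0,0,25,-19]
  R3 -= 5·R2 → [0,0,0,1]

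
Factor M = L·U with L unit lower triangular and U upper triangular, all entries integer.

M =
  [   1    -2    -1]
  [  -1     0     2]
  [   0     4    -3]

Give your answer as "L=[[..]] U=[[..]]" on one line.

L=[[1,0,0],[-1,1,0],[0,-2,1]] U=[[1,-2,-1],[0,-2,1],[0,0,-1]]

  R1 -= -1·R0 → [0,-2,1]
  R2 -= 0·R0 → [0,4,-3]
  R2 -= -2·R1 → [0,0,-1]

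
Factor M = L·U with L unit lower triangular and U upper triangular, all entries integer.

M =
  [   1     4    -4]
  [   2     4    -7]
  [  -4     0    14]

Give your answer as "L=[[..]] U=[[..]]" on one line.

  row1 -= 2·row0 → [0,-4,1]
  row2 -= -4·row0 → [0,16,-2]
  row2 -= -4·row1 → [0,0,2]

L=[[1,0,0],[2,1,0],[-4,-4,1]] U=[[1,4,-4],[0,-4,1],[0,0,2]]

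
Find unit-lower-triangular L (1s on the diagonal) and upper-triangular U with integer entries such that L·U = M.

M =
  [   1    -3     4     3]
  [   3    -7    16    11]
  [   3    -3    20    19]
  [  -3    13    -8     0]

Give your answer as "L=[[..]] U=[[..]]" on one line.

L=[[1,0,0,0],[3,1,0,0],[3,3,1,0],[-3,2,1,1]] U=[[1,-3,4,3],[0,2,4,2],[0,0,-4,4],[0,0,0,1]]

  R1 -= 3·R0 → [0,2,4,2]
  R2 -= 3·R0 → [0,6,8,10]
  R3 -= -3·R0 → [0,4,4,9]
  R2 -= 3·R1 → [0,0,-4,4]
  R3 -= 2·R1 → [0,0,-4,5]
  R3 -= 1·R2 → [0,0,0,1]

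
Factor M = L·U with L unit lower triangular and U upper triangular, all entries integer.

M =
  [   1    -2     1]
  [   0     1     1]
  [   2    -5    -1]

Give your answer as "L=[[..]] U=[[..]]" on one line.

  r1 -= 0·r0 → [0,1,1]
  r2 -= 2·r0 → [0,-1,-3]
  r2 -= -1·r1 → [0,0,-2]

L=[[1,0,0],[0,1,0],[2,-1,1]] U=[[1,-2,1],[0,1,1],[0,0,-2]]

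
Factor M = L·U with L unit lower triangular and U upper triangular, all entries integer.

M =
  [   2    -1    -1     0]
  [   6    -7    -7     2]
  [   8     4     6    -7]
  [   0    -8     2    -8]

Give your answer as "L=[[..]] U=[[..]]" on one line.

  R1 -= 3·R0 → [0,-4,-4,2]
  R2 -= 4·R0 → [0,8,10,-7]
  R3 -= 0·R0 → [0,-8,2,-8]
  R2 -= -2·R1 → [0,0,2,-3]
  R3 -= 2·R1 → [0,0,10,-12]
  R3 -= 5·R2 → [0,0,0,3]

L=[[1,0,0,0],[3,1,0,0],[4,-2,1,0],[0,2,5,1]] U=[[2,-1,-1,0],[0,-4,-4,2],[0,0,2,-3],[0,0,0,3]]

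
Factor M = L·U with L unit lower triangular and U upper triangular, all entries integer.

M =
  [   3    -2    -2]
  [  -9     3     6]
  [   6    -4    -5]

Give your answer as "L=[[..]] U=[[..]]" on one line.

L=[[1,0,0],[-3,1,0],[2,0,1]] U=[[3,-2,-2],[0,-3,0],[0,0,-1]]

  row1 -= -3·row0 → [0,-3,0]
  row2 -= 2·row0 → [0,0,-1]
  row2 -= 0·row1 → [0,0,-1]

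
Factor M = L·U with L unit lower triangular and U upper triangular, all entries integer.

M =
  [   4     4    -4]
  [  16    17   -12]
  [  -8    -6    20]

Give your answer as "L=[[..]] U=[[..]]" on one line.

  R1 -= 4·R0 → [0,1,4]
  R2 -= -2·R0 → [0,2,12]
  R2 -= 2·R1 → [0,0,4]

L=[[1,0,0],[4,1,0],[-2,2,1]] U=[[4,4,-4],[0,1,4],[0,0,4]]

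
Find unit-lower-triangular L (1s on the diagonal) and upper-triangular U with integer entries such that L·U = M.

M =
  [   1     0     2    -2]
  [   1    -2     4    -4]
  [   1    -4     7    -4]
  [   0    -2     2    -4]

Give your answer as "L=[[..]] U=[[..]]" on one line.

L=[[1,0,0,0],[1,1,0,0],[1,2,1,0],[0,1,0,1]] U=[[1,0,2,-2],[0,-2,2,-2],[0,0,1,2],[0,0,0,-2]]

  row1 -= 1·row0 → [0,-2,2,-2]
  row2 -= 1·row0 → [0,-4,5,-2]
  row3 -= 0·row0 → [0,-2,2,-4]
  row2 -= 2·row1 → [0,0,1,2]
  row3 -= 1·row1 → [0,0,0,-2]
  row3 -= 0·row2 → [0,0,0,-2]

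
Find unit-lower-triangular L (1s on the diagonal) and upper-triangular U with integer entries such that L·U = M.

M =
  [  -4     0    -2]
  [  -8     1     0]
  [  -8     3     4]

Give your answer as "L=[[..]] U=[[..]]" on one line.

L=[[1,0,0],[2,1,0],[2,3,1]] U=[[-4,0,-2],[0,1,4],[0,0,-4]]

  row1 -= 2·row0 → [0,1,4]
  row2 -= 2·row0 → [0,3,8]
  row2 -= 3·row1 → [0,0,-4]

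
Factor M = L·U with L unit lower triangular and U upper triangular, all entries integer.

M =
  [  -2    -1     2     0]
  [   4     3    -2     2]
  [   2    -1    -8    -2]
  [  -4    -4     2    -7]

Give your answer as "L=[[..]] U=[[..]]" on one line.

L=[[1,0,0,0],[-2,1,0,0],[-1,-2,1,0],[2,-2,-1,1]] U=[[-2,-1,2,0],[0,1,2,2],[0,0,-2,2],[0,0,0,-1]]

  row1 -= -2·row0 → [0,1,2,2]
  row2 -= -1·row0 → [0,-2,-6,-2]
  row3 -= 2·row0 → [0,-2,-2,-7]
  row2 -= -2·row1 → [0,0,-2,2]
  row3 -= -2·row1 → [0,0,2,-3]
  row3 -= -1·row2 → [0,0,0,-1]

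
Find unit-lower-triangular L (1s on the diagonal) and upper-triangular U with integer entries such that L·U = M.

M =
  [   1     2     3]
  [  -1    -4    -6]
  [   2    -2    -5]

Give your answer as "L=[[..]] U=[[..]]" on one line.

  R1 -= -1·R0 → [0,-2,-3]
  R2 -= 2·R0 → [0,-6,-11]
  R2 -= 3·R1 → [0,0,-2]

L=[[1,0,0],[-1,1,0],[2,3,1]] U=[[1,2,3],[0,-2,-3],[0,0,-2]]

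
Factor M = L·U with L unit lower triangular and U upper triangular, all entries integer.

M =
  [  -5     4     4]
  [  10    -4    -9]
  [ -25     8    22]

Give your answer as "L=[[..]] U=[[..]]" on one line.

  r1 -= -2·r0 → [0,4,-1]
  r2 -= 5·r0 → [0,-12,2]
  r2 -= -3·r1 → [0,0,-1]

L=[[1,0,0],[-2,1,0],[5,-3,1]] U=[[-5,4,4],[0,4,-1],[0,0,-1]]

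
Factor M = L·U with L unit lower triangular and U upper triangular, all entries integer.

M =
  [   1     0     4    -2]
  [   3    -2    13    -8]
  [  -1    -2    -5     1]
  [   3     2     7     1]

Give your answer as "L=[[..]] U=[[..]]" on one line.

  row1 -= 3·row0 → [0,-2,1,-2]
  row2 -= -1·row0 → [0,-2,-1,-1]
  row3 -= 3·row0 → [0,2,-5,7]
  row2 -= 1·row1 → [0,0,-2,1]
  row3 -= -1·row1 → [0,0,-4,5]
  row3 -= 2·row2 → [0,0,0,3]

L=[[1,0,0,0],[3,1,0,0],[-1,1,1,0],[3,-1,2,1]] U=[[1,0,4,-2],[0,-2,1,-2],[0,0,-2,1],[0,0,0,3]]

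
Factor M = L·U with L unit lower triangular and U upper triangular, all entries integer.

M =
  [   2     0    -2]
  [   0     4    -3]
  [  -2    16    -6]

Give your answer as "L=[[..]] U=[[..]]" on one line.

  r1 -= 0·r0 → [0,4,-3]
  r2 -= -1·r0 → [0,16,-8]
  r2 -= 4·r1 → [0,0,4]

L=[[1,0,0],[0,1,0],[-1,4,1]] U=[[2,0,-2],[0,4,-3],[0,0,4]]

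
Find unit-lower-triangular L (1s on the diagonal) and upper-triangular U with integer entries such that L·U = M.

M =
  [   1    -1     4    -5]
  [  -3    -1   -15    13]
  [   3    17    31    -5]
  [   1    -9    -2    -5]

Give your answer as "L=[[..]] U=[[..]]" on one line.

  R1 -= -3·R0 → [0,-4,-3,-2]
  R2 -= 3·R0 → [0,20,19,10]
  R3 -= 1·R0 → [0,-8,-6,0]
  R2 -= -5·R1 → [0,0,4,0]
  R3 -= 2·R1 → [0,0,0,4]
  R3 -= 0·R2 → [0,0,0,4]

L=[[1,0,0,0],[-3,1,0,0],[3,-5,1,0],[1,2,0,1]] U=[[1,-1,4,-5],[0,-4,-3,-2],[0,0,4,0],[0,0,0,4]]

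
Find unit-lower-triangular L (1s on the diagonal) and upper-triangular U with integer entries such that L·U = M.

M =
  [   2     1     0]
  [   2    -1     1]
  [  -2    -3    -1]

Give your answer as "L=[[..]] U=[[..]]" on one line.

  r1 -= 1·r0 → [0,-2,1]
  r2 -= -1·r0 → [0,-2,-1]
  r2 -= 1·r1 → [0,0,-2]

L=[[1,0,0],[1,1,0],[-1,1,1]] U=[[2,1,0],[0,-2,1],[0,0,-2]]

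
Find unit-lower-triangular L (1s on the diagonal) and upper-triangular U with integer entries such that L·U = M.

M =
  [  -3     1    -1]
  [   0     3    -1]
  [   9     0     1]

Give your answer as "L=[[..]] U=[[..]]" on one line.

L=[[1,0,0],[0,1,0],[-3,1,1]] U=[[-3,1,-1],[0,3,-1],[0,0,-1]]

  R1 -= 0·R0 → [0,3,-1]
  R2 -= -3·R0 → [0,3,-2]
  R2 -= 1·R1 → [0,0,-1]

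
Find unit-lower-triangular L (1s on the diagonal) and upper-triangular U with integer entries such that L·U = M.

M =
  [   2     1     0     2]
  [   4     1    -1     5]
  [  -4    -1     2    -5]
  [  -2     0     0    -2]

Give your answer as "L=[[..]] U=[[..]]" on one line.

L=[[1,0,0,0],[2,1,0,0],[-2,-1,1,0],[-1,-1,-1,1]] U=[[2,1,0,2],[0,-1,-1,1],[0,0,1,0],[0,0,0,1]]

  row1 -= 2·row0 → [0,-1,-1,1]
  row2 -= -2·row0 → [0,1,2,-1]
  row3 -= -1·row0 → [0,1,0,0]
  row2 -= -1·row1 → [0,0,1,0]
  row3 -= -1·row1 → [0,0,-1,1]
  row3 -= -1·row2 → [0,0,0,1]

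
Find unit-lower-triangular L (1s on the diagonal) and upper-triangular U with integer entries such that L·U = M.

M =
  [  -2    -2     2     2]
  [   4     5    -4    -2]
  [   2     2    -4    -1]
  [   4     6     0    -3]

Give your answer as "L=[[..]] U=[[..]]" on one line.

  R1 -= -2·R0 → [0,1,0,2]
  R2 -= -1·R0 → [0,0,-2,1]
  R3 -= -2·R0 → [0,2,4,1]
  R2 -= 0·R1 → [0,0,-2,1]
  R3 -= 2·R1 → [0,0,4,-3]
  R3 -= -2·R2 → [0,0,0,-1]

L=[[1,0,0,0],[-2,1,0,0],[-1,0,1,0],[-2,2,-2,1]] U=[[-2,-2,2,2],[0,1,0,2],[0,0,-2,1],[0,0,0,-1]]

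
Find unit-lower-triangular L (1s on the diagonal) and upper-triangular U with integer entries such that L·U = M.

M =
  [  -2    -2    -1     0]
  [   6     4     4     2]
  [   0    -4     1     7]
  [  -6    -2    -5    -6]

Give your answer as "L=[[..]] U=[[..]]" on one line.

  r1 -= -3·r0 → [0,-2,1,2]
  r2 -= 0·r0 → [0,-4,1,7]
  r3 -= 3·r0 → [0,4,-2,-6]
  r2 -= 2·r1 → [0,0,-1,3]
  r3 -= -2·r1 → [0,0,0,-2]
  r3 -= 0·r2 → [0,0,0,-2]

L=[[1,0,0,0],[-3,1,0,0],[0,2,1,0],[3,-2,0,1]] U=[[-2,-2,-1,0],[0,-2,1,2],[0,0,-1,3],[0,0,0,-2]]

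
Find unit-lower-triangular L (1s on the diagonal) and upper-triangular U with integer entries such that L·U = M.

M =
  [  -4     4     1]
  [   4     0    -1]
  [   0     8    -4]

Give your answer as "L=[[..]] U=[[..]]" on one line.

L=[[1,0,0],[-1,1,0],[0,2,1]] U=[[-4,4,1],[0,4,0],[0,0,-4]]

  row1 -= -1·row0 → [0,4,0]
  row2 -= 0·row0 → [0,8,-4]
  row2 -= 2·row1 → [0,0,-4]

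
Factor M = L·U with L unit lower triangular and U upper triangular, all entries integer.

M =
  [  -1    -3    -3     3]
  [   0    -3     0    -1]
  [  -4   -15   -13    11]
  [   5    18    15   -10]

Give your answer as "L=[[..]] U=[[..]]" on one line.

L=[[1,0,0,0],[0,1,0,0],[4,1,1,0],[-5,-1,0,1]] U=[[-1,-3,-3,3],[0,-3,0,-1],[0,0,-1,0],[0,0,0,4]]

  r1 -= 0·r0 → [0,-3,0,-1]
  r2 -= 4·r0 → [0,-3,-1,-1]
  r3 -= -5·r0 → [0,3,0,5]
  r2 -= 1·r1 → [0,0,-1,0]
  r3 -= -1·r1 → [0,0,0,4]
  r3 -= 0·r2 → [0,0,0,4]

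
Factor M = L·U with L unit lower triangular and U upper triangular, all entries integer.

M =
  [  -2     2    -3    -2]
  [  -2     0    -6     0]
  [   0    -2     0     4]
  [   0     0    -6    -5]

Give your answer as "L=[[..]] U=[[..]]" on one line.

L=[[1,0,0,0],[1,1,0,0],[0,1,1,0],[0,0,-2,1]] U=[[-2,2,-3,-2],[0,-2,-3,2],[0,0,3,2],[0,0,0,-1]]

  r1 -= 1·r0 → [0,-2,-3,2]
  r2 -= 0·r0 → [0,-2,0,4]
  r3 -= 0·r0 → [0,0,-6,-5]
  r2 -= 1·r1 → [0,0,3,2]
  r3 -= 0·r1 → [0,0,-6,-5]
  r3 -= -2·r2 → [0,0,0,-1]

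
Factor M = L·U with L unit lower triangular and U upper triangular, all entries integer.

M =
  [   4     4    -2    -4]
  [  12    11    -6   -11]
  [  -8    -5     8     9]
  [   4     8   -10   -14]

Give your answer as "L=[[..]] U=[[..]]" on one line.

  R1 -= 3·R0 → [0,-1,0,1]
  R2 -= -2·R0 → [0,3,4,1]
  R3 -= 1·R0 → [0,4,-8,-10]
  R2 -= -3·R1 → [0,0,4,4]
  R3 -= -4·R1 → [0,0,-8,-6]
  R3 -= -2·R2 → [0,0,0,2]

L=[[1,0,0,0],[3,1,0,0],[-2,-3,1,0],[1,-4,-2,1]] U=[[4,4,-2,-4],[0,-1,0,1],[0,0,4,4],[0,0,0,2]]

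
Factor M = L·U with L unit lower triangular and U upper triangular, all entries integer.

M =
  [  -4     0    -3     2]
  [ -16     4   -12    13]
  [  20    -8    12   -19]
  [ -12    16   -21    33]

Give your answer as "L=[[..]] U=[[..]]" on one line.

  row1 -= 4·row0 → [0,4,0,5]
  row2 -= -5·row0 → [0,-8,-3,-9]
  row3 -= 3·row0 → [0,16,-12,27]
  row2 -= -2·row1 → [0,0,-3,1]
  row3 -= 4·row1 → [0,0,-12,7]
  row3 -= 4·row2 → [0,0,0,3]

L=[[1,0,0,0],[4,1,0,0],[-5,-2,1,0],[3,4,4,1]] U=[[-4,0,-3,2],[0,4,0,5],[0,0,-3,1],[0,0,0,3]]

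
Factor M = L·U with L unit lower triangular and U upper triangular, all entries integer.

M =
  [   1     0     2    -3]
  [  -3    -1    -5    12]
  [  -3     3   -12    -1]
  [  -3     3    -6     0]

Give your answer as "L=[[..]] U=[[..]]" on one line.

L=[[1,0,0,0],[-3,1,0,0],[-3,-3,1,0],[-3,-3,-1,1]] U=[[1,0,2,-3],[0,-1,1,3],[0,0,-3,-1],[0,0,0,-1]]

  row1 -= -3·row0 → [0,-1,1,3]
  row2 -= -3·row0 → [0,3,-6,-10]
  row3 -= -3·row0 → [0,3,0,-9]
  row2 -= -3·row1 → [0,0,-3,-1]
  row3 -= -3·row1 → [0,0,3,0]
  row3 -= -1·row2 → [0,0,0,-1]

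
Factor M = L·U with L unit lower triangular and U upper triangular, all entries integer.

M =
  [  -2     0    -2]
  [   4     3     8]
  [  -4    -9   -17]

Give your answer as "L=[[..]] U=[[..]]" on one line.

  R1 -= -2·R0 → [0,3,4]
  R2 -= 2·R0 → [0,-9,-13]
  R2 -= -3·R1 → [0,0,-1]

L=[[1,0,0],[-2,1,0],[2,-3,1]] U=[[-2,0,-2],[0,3,4],[0,0,-1]]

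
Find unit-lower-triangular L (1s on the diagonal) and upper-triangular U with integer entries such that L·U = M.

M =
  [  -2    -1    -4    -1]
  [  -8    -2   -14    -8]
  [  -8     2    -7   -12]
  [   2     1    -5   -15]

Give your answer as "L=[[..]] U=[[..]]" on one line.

L=[[1,0,0,0],[4,1,0,0],[4,3,1,0],[-1,0,-3,1]] U=[[-2,-1,-4,-1],[0,2,2,-4],[0,0,3,4],[0,0,0,-4]]

  r1 -= 4·r0 → [0,2,2,-4]
  r2 -= 4·r0 → [0,6,9,-8]
  r3 -= -1·r0 → [0,0,-9,-16]
  r2 -= 3·r1 → [0,0,3,4]
  r3 -= 0·r1 → [0,0,-9,-16]
  r3 -= -3·r2 → [0,0,0,-4]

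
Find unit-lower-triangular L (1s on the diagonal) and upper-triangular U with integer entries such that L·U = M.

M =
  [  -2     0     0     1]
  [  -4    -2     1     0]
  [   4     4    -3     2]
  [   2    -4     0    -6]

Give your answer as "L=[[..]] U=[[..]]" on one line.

L=[[1,0,0,0],[2,1,0,0],[-2,-2,1,0],[-1,2,2,1]] U=[[-2,0,0,1],[0,-2,1,-2],[0,0,-1,0],[0,0,0,-1]]

  row1 -= 2·row0 → [0,-2,1,-2]
  row2 -= -2·row0 → [0,4,-3,4]
  row3 -= -1·row0 → [0,-4,0,-5]
  row2 -= -2·row1 → [0,0,-1,0]
  row3 -= 2·row1 → [0,0,-2,-1]
  row3 -= 2·row2 → [0,0,0,-1]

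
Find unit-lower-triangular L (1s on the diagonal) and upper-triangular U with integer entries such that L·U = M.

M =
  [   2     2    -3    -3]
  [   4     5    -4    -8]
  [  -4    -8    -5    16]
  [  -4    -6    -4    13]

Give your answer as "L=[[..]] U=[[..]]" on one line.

  r1 -= 2·r0 → [0,1,2,-2]
  r2 -= -2·r0 → [0,-4,-11,10]
  r3 -= -2·r0 → [0,-2,-10,7]
  r2 -= -4·r1 → [0,0,-3,2]
  r3 -= -2·r1 → [0,0,-6,3]
  r3 -= 2·r2 → [0,0,0,-1]

L=[[1,0,0,0],[2,1,0,0],[-2,-4,1,0],[-2,-2,2,1]] U=[[2,2,-3,-3],[0,1,2,-2],[0,0,-3,2],[0,0,0,-1]]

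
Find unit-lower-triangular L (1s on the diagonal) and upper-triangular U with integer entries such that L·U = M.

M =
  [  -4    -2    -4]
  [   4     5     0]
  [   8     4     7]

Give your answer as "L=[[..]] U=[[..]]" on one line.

L=[[1,0,0],[-1,1,0],[-2,0,1]] U=[[-4,-2,-4],[0,3,-4],[0,0,-1]]

  row1 -= -1·row0 → [0,3,-4]
  row2 -= -2·row0 → [0,0,-1]
  row2 -= 0·row1 → [0,0,-1]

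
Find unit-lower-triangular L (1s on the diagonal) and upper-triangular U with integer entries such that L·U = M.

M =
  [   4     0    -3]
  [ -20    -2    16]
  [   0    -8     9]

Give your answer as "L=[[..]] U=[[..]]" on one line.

L=[[1,0,0],[-5,1,0],[0,4,1]] U=[[4,0,-3],[0,-2,1],[0,0,5]]

  row1 -= -5·row0 → [0,-2,1]
  row2 -= 0·row0 → [0,-8,9]
  row2 -= 4·row1 → [0,0,5]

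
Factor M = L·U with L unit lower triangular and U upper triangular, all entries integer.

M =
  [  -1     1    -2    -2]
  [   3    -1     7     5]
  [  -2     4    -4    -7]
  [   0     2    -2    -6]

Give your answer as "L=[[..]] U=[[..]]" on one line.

L=[[1,0,0,0],[-3,1,0,0],[2,1,1,0],[0,1,3,1]] U=[[-1,1,-2,-2],[0,2,1,-1],[0,0,-1,-2],[0,0,0,1]]

  R1 -= -3·R0 → [0,2,1,-1]
  R2 -= 2·R0 → [0,2,0,-3]
  R3 -= 0·R0 → [0,2,-2,-6]
  R2 -= 1·R1 → [0,0,-1,-2]
  R3 -= 1·R1 → [0,0,-3,-5]
  R3 -= 3·R2 → [0,0,0,1]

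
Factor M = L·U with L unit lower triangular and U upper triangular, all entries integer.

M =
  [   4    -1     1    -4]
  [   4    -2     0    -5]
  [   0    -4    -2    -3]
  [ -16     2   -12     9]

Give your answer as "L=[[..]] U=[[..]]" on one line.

L=[[1,0,0,0],[1,1,0,0],[0,4,1,0],[-4,2,-3,1]] U=[[4,-1,1,-4],[0,-1,-1,-1],[0,0,2,1],[0,0,0,-2]]

  r1 -= 1·r0 → [0,-1,-1,-1]
  r2 -= 0·r0 → [0,-4,-2,-3]
  r3 -= -4·r0 → [0,-2,-8,-7]
  r2 -= 4·r1 → [0,0,2,1]
  r3 -= 2·r1 → [0,0,-6,-5]
  r3 -= -3·r2 → [0,0,0,-2]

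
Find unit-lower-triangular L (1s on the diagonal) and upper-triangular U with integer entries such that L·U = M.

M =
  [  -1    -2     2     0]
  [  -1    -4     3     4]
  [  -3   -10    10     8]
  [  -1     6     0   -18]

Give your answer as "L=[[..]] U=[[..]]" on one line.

  row1 -= 1·row0 → [0,-2,1,4]
  row2 -= 3·row0 → [0,-4,4,8]
  row3 -= 1·row0 → [0,8,-2,-18]
  row2 -= 2·row1 → [0,0,2,0]
  row3 -= -4·row1 → [0,0,2,-2]
  row3 -= 1·row2 → [0,0,0,-2]

L=[[1,0,0,0],[1,1,0,0],[3,2,1,0],[1,-4,1,1]] U=[[-1,-2,2,0],[0,-2,1,4],[0,0,2,0],[0,0,0,-2]]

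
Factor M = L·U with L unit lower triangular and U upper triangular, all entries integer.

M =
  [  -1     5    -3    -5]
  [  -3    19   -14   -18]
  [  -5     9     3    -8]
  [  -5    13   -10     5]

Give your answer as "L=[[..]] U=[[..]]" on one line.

L=[[1,0,0,0],[3,1,0,0],[5,-4,1,0],[5,-3,5,1]] U=[[-1,5,-3,-5],[0,4,-5,-3],[0,0,-2,5],[0,0,0,-4]]

  R1 -= 3·R0 → [0,4,-5,-3]
  R2 -= 5·R0 → [0,-16,18,17]
  R3 -= 5·R0 → [0,-12,5,30]
  R2 -= -4·R1 → [0,0,-2,5]
  R3 -= -3·R1 → [0,0,-10,21]
  R3 -= 5·R2 → [0,0,0,-4]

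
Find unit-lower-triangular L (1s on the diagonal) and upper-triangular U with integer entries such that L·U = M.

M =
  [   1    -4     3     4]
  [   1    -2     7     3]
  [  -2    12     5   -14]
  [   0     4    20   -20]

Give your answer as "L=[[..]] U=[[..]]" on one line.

  r1 -= 1·r0 → [0,2,4,-1]
  r2 -= -2·r0 → [0,4,11,-6]
  r3 -= 0·r0 → [0,4,20,-20]
  r2 -= 2·r1 → [0,0,3,-4]
  r3 -= 2·r1 → [0,0,12,-18]
  r3 -= 4·r2 → [0,0,0,-2]

L=[[1,0,0,0],[1,1,0,0],[-2,2,1,0],[0,2,4,1]] U=[[1,-4,3,4],[0,2,4,-1],[0,0,3,-4],[0,0,0,-2]]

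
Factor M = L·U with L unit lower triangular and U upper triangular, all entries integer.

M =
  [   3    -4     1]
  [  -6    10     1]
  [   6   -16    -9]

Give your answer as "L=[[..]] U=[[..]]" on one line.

  row1 -= -2·row0 → [0,2,3]
  row2 -= 2·row0 → [0,-8,-11]
  row2 -= -4·row1 → [0,0,1]

L=[[1,0,0],[-2,1,0],[2,-4,1]] U=[[3,-4,1],[0,2,3],[0,0,1]]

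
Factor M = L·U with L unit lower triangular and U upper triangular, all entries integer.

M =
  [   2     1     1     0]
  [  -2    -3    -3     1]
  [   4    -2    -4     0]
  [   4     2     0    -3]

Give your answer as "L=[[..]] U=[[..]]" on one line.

L=[[1,0,0,0],[-1,1,0,0],[2,2,1,0],[2,0,1,1]] U=[[2,1,1,0],[0,-2,-2,1],[0,0,-2,-2],[0,0,0,-1]]

  row1 -= -1·row0 → [0,-2,-2,1]
  row2 -= 2·row0 → [0,-4,-6,0]
  row3 -= 2·row0 → [0,0,-2,-3]
  row2 -= 2·row1 → [0,0,-2,-2]
  row3 -= 0·row1 → [0,0,-2,-3]
  row3 -= 1·row2 → [0,0,0,-1]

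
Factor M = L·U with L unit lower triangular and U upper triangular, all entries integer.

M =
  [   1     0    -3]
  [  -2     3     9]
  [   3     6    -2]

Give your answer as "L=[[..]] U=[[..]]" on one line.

  r1 -= -2·r0 → [0,3,3]
  r2 -= 3·r0 → [0,6,7]
  r2 -= 2·r1 → [0,0,1]

L=[[1,0,0],[-2,1,0],[3,2,1]] U=[[1,0,-3],[0,3,3],[0,0,1]]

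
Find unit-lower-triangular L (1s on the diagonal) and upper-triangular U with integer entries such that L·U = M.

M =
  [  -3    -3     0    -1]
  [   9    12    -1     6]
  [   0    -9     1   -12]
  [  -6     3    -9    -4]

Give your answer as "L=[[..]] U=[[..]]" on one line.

L=[[1,0,0,0],[-3,1,0,0],[0,-3,1,0],[2,3,3,1]] U=[[-3,-3,0,-1],[0,3,-1,3],[0,0,-2,-3],[0,0,0,-2]]

  row1 -= -3·row0 → [0,3,-1,3]
  row2 -= 0·row0 → [0,-9,1,-12]
  row3 -= 2·row0 → [0,9,-9,-2]
  row2 -= -3·row1 → [0,0,-2,-3]
  row3 -= 3·row1 → [0,0,-6,-11]
  row3 -= 3·row2 → [0,0,0,-2]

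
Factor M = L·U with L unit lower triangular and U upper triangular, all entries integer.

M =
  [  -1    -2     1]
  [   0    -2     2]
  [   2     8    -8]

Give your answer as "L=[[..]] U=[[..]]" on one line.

L=[[1,0,0],[0,1,0],[-2,-2,1]] U=[[-1,-2,1],[0,-2,2],[0,0,-2]]

  r1 -= 0·r0 → [0,-2,2]
  r2 -= -2·r0 → [0,4,-6]
  r2 -= -2·r1 → [0,0,-2]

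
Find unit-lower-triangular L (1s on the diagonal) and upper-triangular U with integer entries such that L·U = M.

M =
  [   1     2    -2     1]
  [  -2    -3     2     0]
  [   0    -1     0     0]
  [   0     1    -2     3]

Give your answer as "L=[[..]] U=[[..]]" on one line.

L=[[1,0,0,0],[-2,1,0,0],[0,-1,1,0],[0,1,0,1]] U=[[1,2,-2,1],[0,1,-2,2],[0,0,-2,2],[0,0,0,1]]

  r1 -= -2·r0 → [0,1,-2,2]
  r2 -= 0·r0 → [0,-1,0,0]
  r3 -= 0·r0 → [0,1,-2,3]
  r2 -= -1·r1 → [0,0,-2,2]
  r3 -= 1·r1 → [0,0,0,1]
  r3 -= 0·r2 → [0,0,0,1]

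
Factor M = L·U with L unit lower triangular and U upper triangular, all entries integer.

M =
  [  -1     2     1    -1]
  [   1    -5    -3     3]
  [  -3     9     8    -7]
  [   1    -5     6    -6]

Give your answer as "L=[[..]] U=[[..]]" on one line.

L=[[1,0,0,0],[-1,1,0,0],[3,-1,1,0],[-1,1,3,1]] U=[[-1,2,1,-1],[0,-3,-2,2],[0,0,3,-2],[0,0,0,-3]]

  r1 -= -1·r0 → [0,-3,-2,2]
  r2 -= 3·r0 → [0,3,5,-4]
  r3 -= -1·r0 → [0,-3,7,-7]
  r2 -= -1·r1 → [0,0,3,-2]
  r3 -= 1·r1 → [0,0,9,-9]
  r3 -= 3·r2 → [0,0,0,-3]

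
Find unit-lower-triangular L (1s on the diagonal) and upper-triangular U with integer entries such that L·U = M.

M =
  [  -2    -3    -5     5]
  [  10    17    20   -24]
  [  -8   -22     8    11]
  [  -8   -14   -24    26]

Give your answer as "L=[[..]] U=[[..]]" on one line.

  row1 -= -5·row0 → [0,2,-5,1]
  row2 -= 4·row0 → [0,-10,28,-9]
  row3 -= 4·row0 → [0,-2,-4,6]
  row2 -= -5·row1 → [0,0,3,-4]
  row3 -= -1·row1 → [0,0,-9,7]
  row3 -= -3·row2 → [0,0,0,-5]

L=[[1,0,0,0],[-5,1,0,0],[4,-5,1,0],[4,-1,-3,1]] U=[[-2,-3,-5,5],[0,2,-5,1],[0,0,3,-4],[0,0,0,-5]]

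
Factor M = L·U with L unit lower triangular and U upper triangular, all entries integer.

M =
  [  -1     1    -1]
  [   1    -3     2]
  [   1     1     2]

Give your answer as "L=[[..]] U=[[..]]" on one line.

  row1 -= -1·row0 → [0,-2,1]
  row2 -= -1·row0 → [0,2,1]
  row2 -= -1·row1 → [0,0,2]

L=[[1,0,0],[-1,1,0],[-1,-1,1]] U=[[-1,1,-1],[0,-2,1],[0,0,2]]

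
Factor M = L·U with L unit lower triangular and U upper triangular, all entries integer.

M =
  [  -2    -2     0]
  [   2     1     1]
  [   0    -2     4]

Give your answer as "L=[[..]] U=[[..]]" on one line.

  r1 -= -1·r0 → [0,-1,1]
  r2 -= 0·r0 → [0,-2,4]
  r2 -= 2·r1 → [0,0,2]

L=[[1,0,0],[-1,1,0],[0,2,1]] U=[[-2,-2,0],[0,-1,1],[0,0,2]]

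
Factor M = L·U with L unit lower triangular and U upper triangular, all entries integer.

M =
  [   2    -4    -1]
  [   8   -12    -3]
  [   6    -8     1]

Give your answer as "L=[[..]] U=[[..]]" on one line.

L=[[1,0,0],[4,1,0],[3,1,1]] U=[[2,-4,-1],[0,4,1],[0,0,3]]

  row1 -= 4·row0 → [0,4,1]
  row2 -= 3·row0 → [0,4,4]
  row2 -= 1·row1 → [0,0,3]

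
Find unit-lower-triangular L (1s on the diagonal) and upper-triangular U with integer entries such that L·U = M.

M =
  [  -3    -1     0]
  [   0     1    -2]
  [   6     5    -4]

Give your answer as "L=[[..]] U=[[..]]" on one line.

L=[[1,0,0],[0,1,0],[-2,3,1]] U=[[-3,-1,0],[0,1,-2],[0,0,2]]

  r1 -= 0·r0 → [0,1,-2]
  r2 -= -2·r0 → [0,3,-4]
  r2 -= 3·r1 → [0,0,2]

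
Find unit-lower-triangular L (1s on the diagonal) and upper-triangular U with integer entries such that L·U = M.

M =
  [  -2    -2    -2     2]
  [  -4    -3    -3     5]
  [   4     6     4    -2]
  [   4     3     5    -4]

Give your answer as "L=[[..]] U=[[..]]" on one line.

  R1 -= 2·R0 → [0,1,1,1]
  R2 -= -2·R0 → [0,2,0,2]
  R3 -= -2·R0 → [0,-1,1,0]
  R2 -= 2·R1 → [0,0,-2,0]
  R3 -= -1·R1 → [0,0,2,1]
  R3 -= -1·R2 → [0,0,0,1]

L=[[1,0,0,0],[2,1,0,0],[-2,2,1,0],[-2,-1,-1,1]] U=[[-2,-2,-2,2],[0,1,1,1],[0,0,-2,0],[0,0,0,1]]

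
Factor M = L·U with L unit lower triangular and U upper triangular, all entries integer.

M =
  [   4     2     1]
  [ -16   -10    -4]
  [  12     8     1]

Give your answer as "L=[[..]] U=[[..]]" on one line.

L=[[1,0,0],[-4,1,0],[3,-1,1]] U=[[4,2,1],[0,-2,0],[0,0,-2]]

  row1 -= -4·row0 → [0,-2,0]
  row2 -= 3·row0 → [0,2,-2]
  row2 -= -1·row1 → [0,0,-2]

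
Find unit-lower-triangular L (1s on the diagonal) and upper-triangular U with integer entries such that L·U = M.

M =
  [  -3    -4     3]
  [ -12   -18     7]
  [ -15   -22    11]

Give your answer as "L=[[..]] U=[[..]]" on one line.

  r1 -= 4·r0 → [0,-2,-5]
  r2 -= 5·r0 → [0,-2,-4]
  r2 -= 1·r1 → [0,0,1]

L=[[1,0,0],[4,1,0],[5,1,1]] U=[[-3,-4,3],[0,-2,-5],[0,0,1]]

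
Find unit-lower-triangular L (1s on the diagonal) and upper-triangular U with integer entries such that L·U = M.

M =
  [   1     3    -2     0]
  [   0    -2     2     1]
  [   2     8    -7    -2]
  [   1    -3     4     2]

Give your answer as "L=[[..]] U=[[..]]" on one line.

L=[[1,0,0,0],[0,1,0,0],[2,-1,1,0],[1,3,0,1]] U=[[1,3,-2,0],[0,-2,2,1],[0,0,-1,-1],[0,0,0,-1]]

  r1 -= 0·r0 → [0,-2,2,1]
  r2 -= 2·r0 → [0,2,-3,-2]
  r3 -= 1·r0 → [0,-6,6,2]
  r2 -= -1·r1 → [0,0,-1,-1]
  r3 -= 3·r1 → [0,0,0,-1]
  r3 -= 0·r2 → [0,0,0,-1]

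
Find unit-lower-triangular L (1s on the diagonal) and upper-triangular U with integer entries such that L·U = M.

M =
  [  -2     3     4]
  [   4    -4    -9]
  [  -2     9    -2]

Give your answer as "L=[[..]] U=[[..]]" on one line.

L=[[1,0,0],[-2,1,0],[1,3,1]] U=[[-2,3,4],[0,2,-1],[0,0,-3]]

  row1 -= -2·row0 → [0,2,-1]
  row2 -= 1·row0 → [0,6,-6]
  row2 -= 3·row1 → [0,0,-3]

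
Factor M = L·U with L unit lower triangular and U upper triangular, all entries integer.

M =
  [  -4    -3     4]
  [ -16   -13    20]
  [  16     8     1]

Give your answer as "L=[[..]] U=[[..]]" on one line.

  R1 -= 4·R0 → [0,-1,4]
  R2 -= -4·R0 → [0,-4,17]
  R2 -= 4·R1 → [0,0,1]

L=[[1,0,0],[4,1,0],[-4,4,1]] U=[[-4,-3,4],[0,-1,4],[0,0,1]]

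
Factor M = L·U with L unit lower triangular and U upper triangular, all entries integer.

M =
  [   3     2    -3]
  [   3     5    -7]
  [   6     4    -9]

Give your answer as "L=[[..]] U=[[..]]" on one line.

  R1 -= 1·R0 → [0,3,-4]
  R2 -= 2·R0 → [0,0,-3]
  R2 -= 0·R1 → [0,0,-3]

L=[[1,0,0],[1,1,0],[2,0,1]] U=[[3,2,-3],[0,3,-4],[0,0,-3]]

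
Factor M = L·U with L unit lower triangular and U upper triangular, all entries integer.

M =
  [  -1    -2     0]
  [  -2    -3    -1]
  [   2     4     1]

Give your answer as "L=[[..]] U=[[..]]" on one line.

  r1 -= 2·r0 → [0,1,-1]
  r2 -= -2·r0 → [0,0,1]
  r2 -= 0·r1 → [0,0,1]

L=[[1,0,0],[2,1,0],[-2,0,1]] U=[[-1,-2,0],[0,1,-1],[0,0,1]]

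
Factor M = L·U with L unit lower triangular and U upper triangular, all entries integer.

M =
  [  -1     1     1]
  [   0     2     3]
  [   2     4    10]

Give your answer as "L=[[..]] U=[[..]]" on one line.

  row1 -= 0·row0 → [0,2,3]
  row2 -= -2·row0 → [0,6,12]
  row2 -= 3·row1 → [0,0,3]

L=[[1,0,0],[0,1,0],[-2,3,1]] U=[[-1,1,1],[0,2,3],[0,0,3]]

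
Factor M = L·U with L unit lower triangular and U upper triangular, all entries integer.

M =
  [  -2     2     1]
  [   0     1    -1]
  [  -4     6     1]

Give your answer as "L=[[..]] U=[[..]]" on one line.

  row1 -= 0·row0 → [0,1,-1]
  row2 -= 2·row0 → [0,2,-1]
  row2 -= 2·row1 → [0,0,1]

L=[[1,0,0],[0,1,0],[2,2,1]] U=[[-2,2,1],[0,1,-1],[0,0,1]]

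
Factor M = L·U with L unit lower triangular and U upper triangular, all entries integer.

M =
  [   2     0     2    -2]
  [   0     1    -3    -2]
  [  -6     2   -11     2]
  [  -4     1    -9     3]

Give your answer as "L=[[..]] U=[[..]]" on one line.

  R1 -= 0·R0 → [0,1,-3,-2]
  R2 -= -3·R0 → [0,2,-5,-4]
  R3 -= -2·R0 → [0,1,-5,-1]
  R2 -= 2·R1 → [0,0,1,0]
  R3 -= 1·R1 → [0,0,-2,1]
  R3 -= -2·R2 → [0,0,0,1]

L=[[1,0,0,0],[0,1,0,0],[-3,2,1,0],[-2,1,-2,1]] U=[[2,0,2,-2],[0,1,-3,-2],[0,0,1,0],[0,0,0,1]]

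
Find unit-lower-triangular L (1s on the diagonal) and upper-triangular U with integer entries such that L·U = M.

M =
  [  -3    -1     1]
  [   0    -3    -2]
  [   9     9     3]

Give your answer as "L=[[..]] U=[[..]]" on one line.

L=[[1,0,0],[0,1,0],[-3,-2,1]] U=[[-3,-1,1],[0,-3,-2],[0,0,2]]

  r1 -= 0·r0 → [0,-3,-2]
  r2 -= -3·r0 → [0,6,6]
  r2 -= -2·r1 → [0,0,2]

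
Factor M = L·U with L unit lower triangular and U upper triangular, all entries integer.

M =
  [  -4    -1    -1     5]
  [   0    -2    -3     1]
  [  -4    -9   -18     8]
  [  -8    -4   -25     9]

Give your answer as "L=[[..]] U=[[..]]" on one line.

L=[[1,0,0,0],[0,1,0,0],[1,4,1,0],[2,1,4,1]] U=[[-4,-1,-1,5],[0,-2,-3,1],[0,0,-5,-1],[0,0,0,2]]

  row1 -= 0·row0 → [0,-2,-3,1]
  row2 -= 1·row0 → [0,-8,-17,3]
  row3 -= 2·row0 → [0,-2,-23,-1]
  row2 -= 4·row1 → [0,0,-5,-1]
  row3 -= 1·row1 → [0,0,-20,-2]
  row3 -= 4·row2 → [0,0,0,2]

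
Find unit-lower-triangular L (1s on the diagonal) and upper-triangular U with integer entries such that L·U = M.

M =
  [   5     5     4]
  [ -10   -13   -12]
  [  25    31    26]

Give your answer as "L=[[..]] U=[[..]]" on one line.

  row1 -= -2·row0 → [0,-3,-4]
  row2 -= 5·row0 → [0,6,6]
  row2 -= -2·row1 → [0,0,-2]

L=[[1,0,0],[-2,1,0],[5,-2,1]] U=[[5,5,4],[0,-3,-4],[0,0,-2]]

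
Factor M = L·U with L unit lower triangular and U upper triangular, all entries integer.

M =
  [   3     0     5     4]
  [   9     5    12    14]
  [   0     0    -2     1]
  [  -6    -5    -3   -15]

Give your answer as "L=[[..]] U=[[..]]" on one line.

L=[[1,0,0,0],[3,1,0,0],[0,0,1,0],[-2,-1,-2,1]] U=[[3,0,5,4],[0,5,-3,2],[0,0,-2,1],[0,0,0,-3]]

  R1 -= 3·R0 → [0,5,-3,2]
  R2 -= 0·R0 → [0,0,-2,1]
  R3 -= -2·R0 → [0,-5,7,-7]
  R2 -= 0·R1 → [0,0,-2,1]
  R3 -= -1·R1 → [0,0,4,-5]
  R3 -= -2·R2 → [0,0,0,-3]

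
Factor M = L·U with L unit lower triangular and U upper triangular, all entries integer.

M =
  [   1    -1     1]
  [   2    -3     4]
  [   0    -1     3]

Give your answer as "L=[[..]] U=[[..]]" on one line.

  row1 -= 2·row0 → [0,-1,2]
  row2 -= 0·row0 → [0,-1,3]
  row2 -= 1·row1 → [0,0,1]

L=[[1,0,0],[2,1,0],[0,1,1]] U=[[1,-1,1],[0,-1,2],[0,0,1]]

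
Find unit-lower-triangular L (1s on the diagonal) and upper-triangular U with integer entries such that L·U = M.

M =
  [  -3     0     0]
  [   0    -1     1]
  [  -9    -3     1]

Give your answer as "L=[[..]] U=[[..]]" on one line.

  row1 -= 0·row0 → [0,-1,1]
  row2 -= 3·row0 → [0,-3,1]
  row2 -= 3·row1 → [0,0,-2]

L=[[1,0,0],[0,1,0],[3,3,1]] U=[[-3,0,0],[0,-1,1],[0,0,-2]]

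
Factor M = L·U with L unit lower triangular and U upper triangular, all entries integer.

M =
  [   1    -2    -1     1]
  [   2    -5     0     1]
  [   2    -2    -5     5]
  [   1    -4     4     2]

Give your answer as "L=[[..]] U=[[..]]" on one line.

  row1 -= 2·row0 → [0,-1,2,-1]
  row2 -= 2·row0 → [0,2,-3,3]
  row3 -= 1·row0 → [0,-2,5,1]
  row2 -= -2·row1 → [0,0,1,1]
  row3 -= 2·row1 → [0,0,1,3]
  row3 -= 1·row2 → [0,0,0,2]

L=[[1,0,0,0],[2,1,0,0],[2,-2,1,0],[1,2,1,1]] U=[[1,-2,-1,1],[0,-1,2,-1],[0,0,1,1],[0,0,0,2]]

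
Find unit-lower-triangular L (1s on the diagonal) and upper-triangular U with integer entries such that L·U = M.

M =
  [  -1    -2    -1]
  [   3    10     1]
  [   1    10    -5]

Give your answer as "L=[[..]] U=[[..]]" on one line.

  row1 -= -3·row0 → [0,4,-2]
  row2 -= -1·row0 → [0,8,-6]
  row2 -= 2·row1 → [0,0,-2]

L=[[1,0,0],[-3,1,0],[-1,2,1]] U=[[-1,-2,-1],[0,4,-2],[0,0,-2]]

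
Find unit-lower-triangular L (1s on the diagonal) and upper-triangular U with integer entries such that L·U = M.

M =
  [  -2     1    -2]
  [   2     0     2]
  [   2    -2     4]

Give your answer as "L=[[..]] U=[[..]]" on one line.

  r1 -= -1·r0 → [0,1,0]
  r2 -= -1·r0 → [0,-1,2]
  r2 -= -1·r1 → [0,0,2]

L=[[1,0,0],[-1,1,0],[-1,-1,1]] U=[[-2,1,-2],[0,1,0],[0,0,2]]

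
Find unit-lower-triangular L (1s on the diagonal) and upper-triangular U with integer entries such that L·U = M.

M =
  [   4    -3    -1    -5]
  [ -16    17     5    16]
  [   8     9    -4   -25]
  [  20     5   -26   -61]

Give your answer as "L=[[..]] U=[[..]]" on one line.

  R1 -= -4·R0 → [0,5,1,-4]
  R2 -= 2·R0 → [0,15,-2,-15]
  R3 -= 5·R0 → [0,20,-21,-36]
  R2 -= 3·R1 → [0,0,-5,-3]
  R3 -= 4·R1 → [0,0,-25,-20]
  R3 -= 5·R2 → [0,0,0,-5]

L=[[1,0,0,0],[-4,1,0,0],[2,3,1,0],[5,4,5,1]] U=[[4,-3,-1,-5],[0,5,1,-4],[0,0,-5,-3],[0,0,0,-5]]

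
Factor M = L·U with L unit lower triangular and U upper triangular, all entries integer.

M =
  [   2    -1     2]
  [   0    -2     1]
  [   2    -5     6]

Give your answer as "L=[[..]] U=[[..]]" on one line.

L=[[1,0,0],[0,1,0],[1,2,1]] U=[[2,-1,2],[0,-2,1],[0,0,2]]

  row1 -= 0·row0 → [0,-2,1]
  row2 -= 1·row0 → [0,-4,4]
  row2 -= 2·row1 → [0,0,2]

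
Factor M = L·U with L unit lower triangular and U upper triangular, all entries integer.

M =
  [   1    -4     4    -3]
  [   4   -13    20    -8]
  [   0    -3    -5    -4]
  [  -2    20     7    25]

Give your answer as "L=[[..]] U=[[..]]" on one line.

L=[[1,0,0,0],[4,1,0,0],[0,-1,1,0],[-2,4,1,1]] U=[[1,-4,4,-3],[0,3,4,4],[0,0,-1,0],[0,0,0,3]]

  r1 -= 4·r0 → [0,3,4,4]
  r2 -= 0·r0 → [0,-3,-5,-4]
  r3 -= -2·r0 → [0,12,15,19]
  r2 -= -1·r1 → [0,0,-1,0]
  r3 -= 4·r1 → [0,0,-1,3]
  r3 -= 1·r2 → [0,0,0,3]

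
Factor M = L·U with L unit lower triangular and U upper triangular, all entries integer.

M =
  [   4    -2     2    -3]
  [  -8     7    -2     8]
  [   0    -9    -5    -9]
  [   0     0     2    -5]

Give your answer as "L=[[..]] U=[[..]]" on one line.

L=[[1,0,0,0],[-2,1,0,0],[0,-3,1,0],[0,0,2,1]] U=[[4,-2,2,-3],[0,3,2,2],[0,0,1,-3],[0,0,0,1]]

  row1 -= -2·row0 → [0,3,2,2]
  row2 -= 0·row0 → [0,-9,-5,-9]
  row3 -= 0·row0 → [0,0,2,-5]
  row2 -= -3·row1 → [0,0,1,-3]
  row3 -= 0·row1 → [0,0,2,-5]
  row3 -= 2·row2 → [0,0,0,1]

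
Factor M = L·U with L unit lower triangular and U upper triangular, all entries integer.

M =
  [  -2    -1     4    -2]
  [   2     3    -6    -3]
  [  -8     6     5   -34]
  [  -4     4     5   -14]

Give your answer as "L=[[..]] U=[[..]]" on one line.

L=[[1,0,0,0],[-1,1,0,0],[4,5,1,0],[2,3,-3,1]] U=[[-2,-1,4,-2],[0,2,-2,-5],[0,0,-1,-1],[0,0,0,2]]

  r1 -= -1·r0 → [0,2,-2,-5]
  r2 -= 4·r0 → [0,10,-11,-26]
  r3 -= 2·r0 → [0,6,-3,-10]
  r2 -= 5·r1 → [0,0,-1,-1]
  r3 -= 3·r1 → [0,0,3,5]
  r3 -= -3·r2 → [0,0,0,2]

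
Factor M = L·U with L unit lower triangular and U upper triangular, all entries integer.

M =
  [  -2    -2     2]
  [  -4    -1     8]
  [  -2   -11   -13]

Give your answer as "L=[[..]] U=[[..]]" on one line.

  R1 -= 2·R0 → [0,3,4]
  R2 -= 1·R0 → [0,-9,-15]
  R2 -= -3·R1 → [0,0,-3]

L=[[1,0,0],[2,1,0],[1,-3,1]] U=[[-2,-2,2],[0,3,4],[0,0,-3]]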